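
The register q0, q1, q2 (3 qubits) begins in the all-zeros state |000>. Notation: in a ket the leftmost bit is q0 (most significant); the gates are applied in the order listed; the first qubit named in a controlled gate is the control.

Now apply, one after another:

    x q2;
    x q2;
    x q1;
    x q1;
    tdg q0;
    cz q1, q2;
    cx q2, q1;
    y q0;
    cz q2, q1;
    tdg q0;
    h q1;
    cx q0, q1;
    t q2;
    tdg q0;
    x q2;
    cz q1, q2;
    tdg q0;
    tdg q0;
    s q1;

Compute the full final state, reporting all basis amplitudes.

After the circuit, the state carries amplitude -sqrt(2)*I/2 on |101>, -sqrt(2)/2 on |111>, and 0 on every other basis state. Key observation: the block from step 3 through step 4 cancels to the identity and can be dropped.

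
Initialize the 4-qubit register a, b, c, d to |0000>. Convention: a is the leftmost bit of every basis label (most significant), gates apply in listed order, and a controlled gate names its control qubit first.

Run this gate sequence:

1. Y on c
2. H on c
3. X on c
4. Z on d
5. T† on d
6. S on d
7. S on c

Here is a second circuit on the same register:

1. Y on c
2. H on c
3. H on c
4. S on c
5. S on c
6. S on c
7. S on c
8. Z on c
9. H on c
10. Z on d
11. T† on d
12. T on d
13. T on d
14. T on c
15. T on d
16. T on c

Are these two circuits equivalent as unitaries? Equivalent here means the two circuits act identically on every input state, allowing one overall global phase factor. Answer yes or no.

No, they are not equivalent — no single phase factor reconciles the two unitaries.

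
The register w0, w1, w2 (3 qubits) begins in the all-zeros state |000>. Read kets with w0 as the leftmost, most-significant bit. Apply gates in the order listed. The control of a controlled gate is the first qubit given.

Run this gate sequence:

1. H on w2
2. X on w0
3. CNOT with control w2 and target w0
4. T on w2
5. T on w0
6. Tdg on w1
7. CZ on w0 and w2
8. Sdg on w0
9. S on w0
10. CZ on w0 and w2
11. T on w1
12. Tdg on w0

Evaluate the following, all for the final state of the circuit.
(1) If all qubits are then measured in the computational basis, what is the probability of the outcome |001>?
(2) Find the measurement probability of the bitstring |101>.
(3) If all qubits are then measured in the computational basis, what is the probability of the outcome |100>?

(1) Outcome |001> occurs with probability 1/2.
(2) A full measurement returns |101> with probability 0.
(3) The probability of measuring |100> is 1/2.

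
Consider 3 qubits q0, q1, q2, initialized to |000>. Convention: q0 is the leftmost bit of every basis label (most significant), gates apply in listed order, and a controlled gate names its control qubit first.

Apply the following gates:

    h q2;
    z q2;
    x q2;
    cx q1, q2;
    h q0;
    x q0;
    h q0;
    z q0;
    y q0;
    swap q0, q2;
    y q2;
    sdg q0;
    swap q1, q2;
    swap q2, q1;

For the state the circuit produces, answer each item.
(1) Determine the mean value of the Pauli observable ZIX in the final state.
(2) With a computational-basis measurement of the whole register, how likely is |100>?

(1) In the final state, ZIX has expectation 0. Key observation: gates 5-8 undo each other exactly, leaving only the rest of the circuit to track.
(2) Outcome |100> occurs with probability 1/2.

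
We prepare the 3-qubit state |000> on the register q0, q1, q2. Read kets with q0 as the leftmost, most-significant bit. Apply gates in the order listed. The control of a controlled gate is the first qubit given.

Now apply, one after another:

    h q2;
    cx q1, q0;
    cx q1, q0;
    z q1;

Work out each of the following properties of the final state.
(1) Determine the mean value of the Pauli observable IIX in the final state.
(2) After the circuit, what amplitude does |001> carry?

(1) In the final state, IIX has expectation 1. Key observation: steps 2-3 multiply out to the identity, so the circuit reduces to the remaining gates.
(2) The final state's coefficient on |001> equals sqrt(2)/2.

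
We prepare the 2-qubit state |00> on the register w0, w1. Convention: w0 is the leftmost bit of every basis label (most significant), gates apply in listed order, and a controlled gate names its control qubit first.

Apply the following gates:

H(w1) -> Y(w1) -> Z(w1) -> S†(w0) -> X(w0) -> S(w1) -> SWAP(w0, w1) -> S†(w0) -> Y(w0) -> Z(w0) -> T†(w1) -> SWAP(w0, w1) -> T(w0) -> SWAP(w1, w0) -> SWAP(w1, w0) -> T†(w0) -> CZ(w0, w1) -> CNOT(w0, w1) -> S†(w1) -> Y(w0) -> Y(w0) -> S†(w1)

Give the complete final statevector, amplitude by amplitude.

The resulting statevector has amplitude 0 on |00>, 0 on |01>, -sqrt(2)*exp(3*I*pi/4)/2 on |10>, -sqrt(2)*exp(3*I*pi/4)/2 on |11>. Key observation: gates 13-16 undo each other exactly, leaving only the rest of the circuit to track.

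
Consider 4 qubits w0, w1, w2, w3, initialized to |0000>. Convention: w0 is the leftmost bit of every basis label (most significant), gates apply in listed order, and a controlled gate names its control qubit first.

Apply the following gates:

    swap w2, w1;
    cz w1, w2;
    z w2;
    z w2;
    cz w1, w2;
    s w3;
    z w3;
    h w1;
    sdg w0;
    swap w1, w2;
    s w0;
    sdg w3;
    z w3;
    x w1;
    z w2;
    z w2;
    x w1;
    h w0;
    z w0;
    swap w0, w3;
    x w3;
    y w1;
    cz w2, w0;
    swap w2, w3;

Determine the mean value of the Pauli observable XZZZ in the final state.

In the final state, XZZZ has expectation 0. Key observation: steps 2-5 multiply out to the identity, so the circuit reduces to the remaining gates.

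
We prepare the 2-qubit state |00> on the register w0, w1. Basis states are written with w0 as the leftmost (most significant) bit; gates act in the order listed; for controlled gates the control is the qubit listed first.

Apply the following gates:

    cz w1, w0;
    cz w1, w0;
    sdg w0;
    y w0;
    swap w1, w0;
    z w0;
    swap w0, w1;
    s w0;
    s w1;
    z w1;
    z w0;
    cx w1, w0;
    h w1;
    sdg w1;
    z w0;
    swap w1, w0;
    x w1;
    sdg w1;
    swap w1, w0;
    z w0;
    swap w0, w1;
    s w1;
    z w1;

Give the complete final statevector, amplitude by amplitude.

The final amplitudes are -sqrt(2)/2 on |00>, 0 on |01>, sqrt(2)*I/2 on |10>, 0 on |11>.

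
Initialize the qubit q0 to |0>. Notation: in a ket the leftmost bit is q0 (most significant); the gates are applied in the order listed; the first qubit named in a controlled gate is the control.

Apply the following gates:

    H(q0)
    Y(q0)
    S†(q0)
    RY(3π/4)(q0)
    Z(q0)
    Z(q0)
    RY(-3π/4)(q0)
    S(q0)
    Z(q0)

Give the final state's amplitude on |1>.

|1> carries amplitude -sqrt(2)*I/2 in the final state. Key observation: the block from step 4 through step 7 cancels to the identity and can be dropped.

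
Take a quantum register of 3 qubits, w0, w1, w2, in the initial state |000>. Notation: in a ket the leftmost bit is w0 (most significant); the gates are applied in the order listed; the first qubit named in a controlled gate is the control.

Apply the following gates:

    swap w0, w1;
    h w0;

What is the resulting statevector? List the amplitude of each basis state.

After the circuit, the state carries amplitude sqrt(2)/2 on |000>, sqrt(2)/2 on |100>, and 0 on every other basis state.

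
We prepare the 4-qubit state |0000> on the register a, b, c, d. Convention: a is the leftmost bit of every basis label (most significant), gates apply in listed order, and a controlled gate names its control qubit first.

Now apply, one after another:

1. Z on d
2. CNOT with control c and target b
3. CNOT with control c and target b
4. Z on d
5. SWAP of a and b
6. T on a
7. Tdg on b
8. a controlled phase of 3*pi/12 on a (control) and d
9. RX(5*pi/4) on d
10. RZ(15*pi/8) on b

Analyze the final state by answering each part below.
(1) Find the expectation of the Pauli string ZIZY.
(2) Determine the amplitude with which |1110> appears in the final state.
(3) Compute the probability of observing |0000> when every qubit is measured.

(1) The observable ZIZY averages to sqrt(2)/2. Key observation: gates 2-3 undo each other exactly, leaving only the rest of the circuit to track.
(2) |1110> carries amplitude 0 in the final state.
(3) The probability of measuring |0000> is 1/2 - sqrt(2)/4.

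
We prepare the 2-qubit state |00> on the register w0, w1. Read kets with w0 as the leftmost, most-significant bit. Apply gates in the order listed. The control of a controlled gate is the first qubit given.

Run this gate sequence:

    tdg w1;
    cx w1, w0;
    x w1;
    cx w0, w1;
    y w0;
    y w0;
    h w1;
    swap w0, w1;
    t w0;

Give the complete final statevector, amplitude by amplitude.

After the circuit, the state carries amplitude sqrt(2)/2 on |00>, 0 on |01>, -sqrt(2)*exp(I*pi/4)/2 on |10>, 0 on |11>.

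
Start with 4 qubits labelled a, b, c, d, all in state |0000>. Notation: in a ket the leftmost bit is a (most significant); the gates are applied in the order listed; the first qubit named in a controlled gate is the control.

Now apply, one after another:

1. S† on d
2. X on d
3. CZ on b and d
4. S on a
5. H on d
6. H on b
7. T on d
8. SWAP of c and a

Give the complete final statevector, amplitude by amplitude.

The final amplitudes are 1/2 on |0000>, -exp(I*pi/4)/2 on |0001>, 1/2 on |0100>, -exp(I*pi/4)/2 on |0101>, and 0 on every other basis state.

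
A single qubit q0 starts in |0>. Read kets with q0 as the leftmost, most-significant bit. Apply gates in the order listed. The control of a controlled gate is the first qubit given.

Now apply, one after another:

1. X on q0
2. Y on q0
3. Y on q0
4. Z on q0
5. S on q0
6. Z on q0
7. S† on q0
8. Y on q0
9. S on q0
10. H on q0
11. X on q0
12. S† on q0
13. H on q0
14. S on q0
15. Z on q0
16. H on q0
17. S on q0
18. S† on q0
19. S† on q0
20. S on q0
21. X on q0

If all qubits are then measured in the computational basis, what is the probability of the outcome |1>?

A full measurement returns |1> with probability 1.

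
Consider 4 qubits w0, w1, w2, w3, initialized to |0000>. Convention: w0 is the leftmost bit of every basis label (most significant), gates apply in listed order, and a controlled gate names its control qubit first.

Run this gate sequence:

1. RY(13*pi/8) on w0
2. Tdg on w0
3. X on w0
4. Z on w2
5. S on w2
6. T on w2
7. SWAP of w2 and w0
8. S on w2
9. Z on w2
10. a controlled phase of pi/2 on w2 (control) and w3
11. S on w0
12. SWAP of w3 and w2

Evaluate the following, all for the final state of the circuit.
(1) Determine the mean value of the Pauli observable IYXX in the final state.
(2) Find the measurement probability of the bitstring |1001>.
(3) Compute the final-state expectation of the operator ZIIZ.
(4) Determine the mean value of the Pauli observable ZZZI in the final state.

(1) The observable IYXX averages to 0.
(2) A full measurement returns |1001> with probability 0.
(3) The expectation value of ZIIZ is -sqrt(2 - sqrt(2))/2.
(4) The expectation value of ZZZI is 1.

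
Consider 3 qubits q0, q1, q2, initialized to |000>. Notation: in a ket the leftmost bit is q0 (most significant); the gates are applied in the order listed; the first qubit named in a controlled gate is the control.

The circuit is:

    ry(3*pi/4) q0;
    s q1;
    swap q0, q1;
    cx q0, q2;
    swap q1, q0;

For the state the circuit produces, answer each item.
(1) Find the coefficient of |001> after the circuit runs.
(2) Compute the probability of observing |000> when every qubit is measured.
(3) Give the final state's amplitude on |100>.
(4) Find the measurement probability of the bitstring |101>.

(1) The amplitude on |001> is 0.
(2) A full measurement returns |000> with probability 1/2 - sqrt(2)/4.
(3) The final state's coefficient on |100> equals sqrt(sqrt(2) + 2)/2.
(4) A full measurement returns |101> with probability 0.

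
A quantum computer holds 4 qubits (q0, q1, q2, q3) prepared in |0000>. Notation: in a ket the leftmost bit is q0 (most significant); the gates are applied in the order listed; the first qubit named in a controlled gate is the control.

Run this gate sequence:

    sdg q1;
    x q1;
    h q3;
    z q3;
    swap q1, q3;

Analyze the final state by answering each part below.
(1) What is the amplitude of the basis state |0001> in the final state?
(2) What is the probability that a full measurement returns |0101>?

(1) The amplitude on |0001> is sqrt(2)/2.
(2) The probability of measuring |0101> is 1/2.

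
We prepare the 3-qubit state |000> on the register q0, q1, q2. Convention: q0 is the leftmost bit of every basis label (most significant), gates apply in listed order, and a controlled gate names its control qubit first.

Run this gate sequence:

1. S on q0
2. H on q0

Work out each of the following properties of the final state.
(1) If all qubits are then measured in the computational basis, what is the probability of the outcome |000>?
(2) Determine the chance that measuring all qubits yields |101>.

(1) The probability of measuring |000> is 1/2.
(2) A full measurement returns |101> with probability 0.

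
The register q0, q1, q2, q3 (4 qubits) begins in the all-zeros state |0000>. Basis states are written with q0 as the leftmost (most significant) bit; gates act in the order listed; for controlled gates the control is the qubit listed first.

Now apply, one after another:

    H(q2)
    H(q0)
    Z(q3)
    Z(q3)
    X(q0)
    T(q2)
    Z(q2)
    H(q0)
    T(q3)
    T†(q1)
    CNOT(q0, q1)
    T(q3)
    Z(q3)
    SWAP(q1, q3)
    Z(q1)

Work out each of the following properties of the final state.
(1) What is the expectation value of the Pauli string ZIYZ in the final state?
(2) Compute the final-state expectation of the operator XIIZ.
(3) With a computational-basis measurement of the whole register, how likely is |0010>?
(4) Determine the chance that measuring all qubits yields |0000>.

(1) The observable ZIYZ averages to -sqrt(2)/2.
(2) The observable XIIZ averages to 0.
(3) The probability of measuring |0010> is 1/2.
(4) The probability of measuring |0000> is 1/2.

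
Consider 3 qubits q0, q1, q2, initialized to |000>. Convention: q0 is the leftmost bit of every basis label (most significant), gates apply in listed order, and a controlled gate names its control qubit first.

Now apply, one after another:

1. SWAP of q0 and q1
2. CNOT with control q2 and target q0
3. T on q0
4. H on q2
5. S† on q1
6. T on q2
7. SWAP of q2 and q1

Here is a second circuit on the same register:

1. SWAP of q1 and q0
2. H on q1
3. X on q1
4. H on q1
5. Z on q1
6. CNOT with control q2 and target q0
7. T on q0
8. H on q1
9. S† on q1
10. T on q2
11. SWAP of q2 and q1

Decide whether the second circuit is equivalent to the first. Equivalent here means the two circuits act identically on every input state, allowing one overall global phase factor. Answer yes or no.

No — the two circuits implement different unitaries, even allowing a global phase.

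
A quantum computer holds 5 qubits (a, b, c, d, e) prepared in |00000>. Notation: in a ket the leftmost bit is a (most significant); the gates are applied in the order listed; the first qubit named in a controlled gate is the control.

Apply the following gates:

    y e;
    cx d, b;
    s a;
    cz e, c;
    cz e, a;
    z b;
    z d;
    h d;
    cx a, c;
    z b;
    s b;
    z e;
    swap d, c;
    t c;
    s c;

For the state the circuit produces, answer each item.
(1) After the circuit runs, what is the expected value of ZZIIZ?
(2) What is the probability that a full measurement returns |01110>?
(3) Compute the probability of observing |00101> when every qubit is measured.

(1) The observable ZZIIZ averages to -1.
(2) The probability of measuring |01110> is 0.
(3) A full measurement returns |00101> with probability 1/2.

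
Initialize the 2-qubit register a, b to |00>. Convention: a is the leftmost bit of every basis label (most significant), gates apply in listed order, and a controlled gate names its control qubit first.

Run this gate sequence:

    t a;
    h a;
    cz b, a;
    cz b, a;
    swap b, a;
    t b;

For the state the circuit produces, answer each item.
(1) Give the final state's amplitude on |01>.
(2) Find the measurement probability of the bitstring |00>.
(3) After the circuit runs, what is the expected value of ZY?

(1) The amplitude on |01> is sqrt(2)*exp(I*pi/4)/2.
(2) Outcome |00> occurs with probability 1/2.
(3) In the final state, ZY has expectation sqrt(2)/2.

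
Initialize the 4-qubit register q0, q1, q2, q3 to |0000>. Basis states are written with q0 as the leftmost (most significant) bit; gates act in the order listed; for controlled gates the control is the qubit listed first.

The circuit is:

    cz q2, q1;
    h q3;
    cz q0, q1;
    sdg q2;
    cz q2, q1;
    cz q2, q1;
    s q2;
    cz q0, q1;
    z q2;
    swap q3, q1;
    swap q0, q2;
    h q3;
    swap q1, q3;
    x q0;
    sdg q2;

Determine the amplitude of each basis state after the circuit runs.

The final amplitudes are 1/2 on |1000>, 1/2 on |1001>, 1/2 on |1100>, 1/2 on |1101>, and 0 on every other basis state.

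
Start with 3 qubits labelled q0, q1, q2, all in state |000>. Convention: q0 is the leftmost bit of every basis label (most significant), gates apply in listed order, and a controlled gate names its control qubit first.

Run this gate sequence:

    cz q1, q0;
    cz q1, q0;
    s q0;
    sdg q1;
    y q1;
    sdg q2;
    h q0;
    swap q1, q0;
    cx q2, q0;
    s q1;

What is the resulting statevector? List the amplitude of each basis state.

The resulting statevector has amplitude sqrt(2)*I/2 on |100>, -sqrt(2)/2 on |110>, and 0 on every other basis state. Key observation: steps 1-2 multiply out to the identity, so the circuit reduces to the remaining gates.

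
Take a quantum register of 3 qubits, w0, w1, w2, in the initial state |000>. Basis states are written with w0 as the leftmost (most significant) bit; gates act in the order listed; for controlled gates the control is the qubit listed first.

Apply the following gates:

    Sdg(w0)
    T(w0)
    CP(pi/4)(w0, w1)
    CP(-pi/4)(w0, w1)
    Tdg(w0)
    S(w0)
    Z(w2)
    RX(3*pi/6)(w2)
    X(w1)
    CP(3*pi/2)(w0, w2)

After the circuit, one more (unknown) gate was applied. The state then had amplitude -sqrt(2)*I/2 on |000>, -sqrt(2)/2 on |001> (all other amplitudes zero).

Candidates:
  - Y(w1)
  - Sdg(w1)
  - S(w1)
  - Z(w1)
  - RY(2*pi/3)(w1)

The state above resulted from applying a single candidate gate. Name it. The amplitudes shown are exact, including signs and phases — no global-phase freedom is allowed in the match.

The unique candidate consistent with the amplitudes is Y(w1).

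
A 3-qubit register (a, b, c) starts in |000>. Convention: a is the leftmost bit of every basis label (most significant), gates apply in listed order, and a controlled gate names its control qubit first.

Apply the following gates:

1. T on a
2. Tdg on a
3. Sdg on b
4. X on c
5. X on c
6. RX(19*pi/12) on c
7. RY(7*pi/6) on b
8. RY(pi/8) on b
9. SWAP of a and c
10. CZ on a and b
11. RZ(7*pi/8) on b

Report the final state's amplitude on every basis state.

The resulting statevector has amplitude sqrt(6)*sqrt(sqrt(2)/4 + 1/2)*exp(-7*I*pi/16)*cos(pi/16)/8 + 3*sqrt(2)*sqrt(1/2 - sqrt(2)/4)*exp(-7*I*pi/16)*cos(pi/16)/8 + sqrt(6)*sqrt(sqrt(2)/4 + 1/2)*exp(-7*I*pi/16)*sin(pi/16)/8 + 3*sqrt(2)*sqrt(1/2 - sqrt(2)/4)*exp(-7*I*pi/16)*sin(pi/16)/8 + sqrt(2)*sqrt(sqrt(2)/4 + 1/2)*exp(-7*I*pi/16)*sin(pi/16)/8 + sqrt(6)*sqrt(1/2 - sqrt(2)/4)*exp(-7*I*pi/16)*sin(pi/16)/8 - sqrt(6)*sqrt(1/2 - sqrt(2)/4)*exp(-7*I*pi/16)*cos(pi/16)/8 - sqrt(2)*sqrt(sqrt(2)/4 + 1/2)*exp(-7*I*pi/16)*cos(pi/16)/8 on |000>, 0 on |001>, -sqrt(6)*sqrt(sqrt(2)/4 + 1/2)*exp(7*I*pi/16)*cos(pi/16)/8 - 3*sqrt(2)*sqrt(1/2 - sqrt(2)/4)*exp(7*I*pi/16)*cos(pi/16)/8 - sqrt(2)*sqrt(sqrt(2)/4 + 1/2)*exp(7*I*pi/16)*cos(pi/16)/8 - sqrt(6)*sqrt(1/2 - sqrt(2)/4)*exp(7*I*pi/16)*cos(pi/16)/8 - sqrt(2)*sqrt(sqrt(2)/4 + 1/2)*exp(7*I*pi/16)*sin(pi/16)/8 - sqrt(6)*sqrt(1/2 - sqrt(2)/4)*exp(7*I*pi/16)*sin(pi/16)/8 + 3*sqrt(2)*sqrt(1/2 - sqrt(2)/4)*exp(7*I*pi/16)*sin(pi/16)/8 + sqrt(6)*sqrt(sqrt(2)/4 + 1/2)*exp(7*I*pi/16)*sin(pi/16)/8 on |010>, 0 on |011>, -sqrt(6)*I*sqrt(sqrt(2)/4 + 1/2)*exp(-7*I*pi/16)*cos(pi/16)/8 - sqrt(6)*I*sqrt(1/2 - sqrt(2)/4)*exp(-7*I*pi/16)*cos(pi/16)/8 - sqrt(6)*I*sqrt(1/2 - sqrt(2)/4)*exp(-7*I*pi/16)*sin(pi/16)/8 - sqrt(2)*I*sqrt(1/2 - sqrt(2)/4)*exp(-7*I*pi/16)*sin(pi/16)/8 + sqrt(6)*I*sqrt(sqrt(2)/4 + 1/2)*exp(-7*I*pi/16)*sin(pi/16)/8 + sqrt(2)*I*sqrt(1/2 - sqrt(2)/4)*exp(-7*I*pi/16)*cos(pi/16)/8 + 3*sqrt(2)*I*sqrt(sqrt(2)/4 + 1/2)*exp(-7*I*pi/16)*sin(pi/16)/8 + 3*sqrt(2)*I*sqrt(sqrt(2)/4 + 1/2)*exp(-7*I*pi/16)*cos(pi/16)/8 on |100>, 0 on |101>, -sqrt(6)*I*sqrt(1/2 - sqrt(2)/4)*exp(7*I*pi/16)*cos(pi/16)/8 - 3*sqrt(2)*I*sqrt(sqrt(2)/4 + 1/2)*exp(7*I*pi/16)*sin(pi/16)/8 - sqrt(2)*I*sqrt(1/2 - sqrt(2)/4)*exp(7*I*pi/16)*cos(pi/16)/8 - sqrt(2)*I*sqrt(1/2 - sqrt(2)/4)*exp(7*I*pi/16)*sin(pi/16)/8 + sqrt(6)*I*sqrt(1/2 - sqrt(2)/4)*exp(7*I*pi/16)*sin(pi/16)/8 + sqrt(6)*I*sqrt(sqrt(2)/4 + 1/2)*exp(7*I*pi/16)*sin(pi/16)/8 + sqrt(6)*I*sqrt(sqrt(2)/4 + 1/2)*exp(7*I*pi/16)*cos(pi/16)/8 + 3*sqrt(2)*I*sqrt(sqrt(2)/4 + 1/2)*exp(7*I*pi/16)*cos(pi/16)/8 on |110>, 0 on |111>.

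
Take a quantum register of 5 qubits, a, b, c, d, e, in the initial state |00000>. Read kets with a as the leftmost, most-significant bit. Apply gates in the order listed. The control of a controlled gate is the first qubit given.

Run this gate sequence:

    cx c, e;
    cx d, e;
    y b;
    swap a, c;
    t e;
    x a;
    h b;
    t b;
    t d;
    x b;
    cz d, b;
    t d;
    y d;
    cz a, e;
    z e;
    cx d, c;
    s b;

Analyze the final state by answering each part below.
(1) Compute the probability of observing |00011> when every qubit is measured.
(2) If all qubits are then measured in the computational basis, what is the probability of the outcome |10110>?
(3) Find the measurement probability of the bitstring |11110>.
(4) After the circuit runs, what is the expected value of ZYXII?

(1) A full measurement returns |00011> with probability 0.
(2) Outcome |10110> occurs with probability 1/2.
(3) A full measurement returns |11110> with probability 1/2.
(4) The expectation value of ZYXII is 0.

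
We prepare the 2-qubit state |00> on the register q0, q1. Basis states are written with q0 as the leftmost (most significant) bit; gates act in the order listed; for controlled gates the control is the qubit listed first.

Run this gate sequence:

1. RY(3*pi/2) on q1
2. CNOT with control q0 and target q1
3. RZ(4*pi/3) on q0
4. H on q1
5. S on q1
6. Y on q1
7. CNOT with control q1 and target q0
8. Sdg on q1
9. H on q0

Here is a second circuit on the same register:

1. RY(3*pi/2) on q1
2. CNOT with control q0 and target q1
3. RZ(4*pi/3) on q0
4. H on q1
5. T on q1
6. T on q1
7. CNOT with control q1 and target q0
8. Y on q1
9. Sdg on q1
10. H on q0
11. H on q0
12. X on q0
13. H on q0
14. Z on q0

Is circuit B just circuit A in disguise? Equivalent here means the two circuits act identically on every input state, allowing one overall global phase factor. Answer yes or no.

No — the two circuits implement different unitaries, even allowing a global phase.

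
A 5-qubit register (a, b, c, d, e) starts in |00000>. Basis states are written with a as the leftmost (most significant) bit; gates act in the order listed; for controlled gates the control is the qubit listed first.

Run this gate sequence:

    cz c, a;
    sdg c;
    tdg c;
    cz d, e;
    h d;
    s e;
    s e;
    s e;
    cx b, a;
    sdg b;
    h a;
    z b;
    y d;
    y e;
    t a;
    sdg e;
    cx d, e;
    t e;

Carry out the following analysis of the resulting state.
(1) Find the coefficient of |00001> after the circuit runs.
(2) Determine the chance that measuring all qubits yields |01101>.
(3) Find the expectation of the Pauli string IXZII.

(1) The final state's coefficient on |00001> equals -exp(3*I*pi/4)/2.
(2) A full measurement returns |01101> with probability 0.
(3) The expectation value of IXZII is 0.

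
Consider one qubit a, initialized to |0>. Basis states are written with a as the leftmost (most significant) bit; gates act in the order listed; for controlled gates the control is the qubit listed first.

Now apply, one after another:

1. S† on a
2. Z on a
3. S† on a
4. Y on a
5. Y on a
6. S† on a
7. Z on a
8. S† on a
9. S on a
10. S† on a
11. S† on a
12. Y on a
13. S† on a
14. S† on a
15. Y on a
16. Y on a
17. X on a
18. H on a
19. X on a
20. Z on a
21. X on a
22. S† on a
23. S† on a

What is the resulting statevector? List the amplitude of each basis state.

The resulting statevector has amplitude sqrt(2)*I/2 on |0>, sqrt(2)*I/2 on |1>.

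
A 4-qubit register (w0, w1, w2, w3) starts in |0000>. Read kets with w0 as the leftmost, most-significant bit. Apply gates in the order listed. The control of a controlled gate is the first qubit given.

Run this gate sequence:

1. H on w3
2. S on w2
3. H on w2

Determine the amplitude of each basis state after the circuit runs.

The final amplitudes are 1/2 on |0000>, 1/2 on |0001>, 1/2 on |0010>, 1/2 on |0011>, and 0 on every other basis state.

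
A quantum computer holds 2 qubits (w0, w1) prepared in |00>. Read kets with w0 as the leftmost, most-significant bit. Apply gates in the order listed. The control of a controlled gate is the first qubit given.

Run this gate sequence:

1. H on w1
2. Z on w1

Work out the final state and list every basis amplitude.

The resulting statevector has amplitude sqrt(2)/2 on |00>, -sqrt(2)/2 on |01>, 0 on |10>, 0 on |11>.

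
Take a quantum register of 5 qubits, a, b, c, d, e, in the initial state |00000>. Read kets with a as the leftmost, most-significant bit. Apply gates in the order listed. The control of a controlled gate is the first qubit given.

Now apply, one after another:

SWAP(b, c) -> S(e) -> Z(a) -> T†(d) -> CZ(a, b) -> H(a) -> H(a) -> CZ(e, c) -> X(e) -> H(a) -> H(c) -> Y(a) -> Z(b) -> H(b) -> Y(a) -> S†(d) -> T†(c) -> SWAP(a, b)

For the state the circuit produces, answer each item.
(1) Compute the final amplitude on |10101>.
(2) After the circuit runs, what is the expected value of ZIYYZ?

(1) The amplitude on |10101> is -sqrt(2)*exp(3*I*pi/4)/4. Key observation: gates 6-7 undo each other exactly, leaving only the rest of the circuit to track.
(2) The expectation value of ZIYYZ is 0.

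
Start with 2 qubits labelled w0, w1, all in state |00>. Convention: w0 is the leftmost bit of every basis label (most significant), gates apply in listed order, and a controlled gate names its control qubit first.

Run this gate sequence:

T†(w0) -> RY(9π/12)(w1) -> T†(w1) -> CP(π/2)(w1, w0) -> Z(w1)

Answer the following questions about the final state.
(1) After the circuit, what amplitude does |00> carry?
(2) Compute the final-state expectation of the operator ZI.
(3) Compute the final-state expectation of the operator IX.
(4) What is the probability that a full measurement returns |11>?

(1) |00> carries amplitude sqrt(2 - sqrt(2))/2 in the final state.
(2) The expectation value of ZI is 1.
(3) In the final state, IX has expectation -1/2.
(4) The probability of measuring |11> is 0.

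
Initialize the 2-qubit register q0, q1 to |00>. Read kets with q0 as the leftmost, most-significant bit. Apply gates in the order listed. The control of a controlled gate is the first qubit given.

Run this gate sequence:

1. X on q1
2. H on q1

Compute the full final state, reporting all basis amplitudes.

The final amplitudes are sqrt(2)/2 on |00>, -sqrt(2)/2 on |01>, 0 on |10>, 0 on |11>.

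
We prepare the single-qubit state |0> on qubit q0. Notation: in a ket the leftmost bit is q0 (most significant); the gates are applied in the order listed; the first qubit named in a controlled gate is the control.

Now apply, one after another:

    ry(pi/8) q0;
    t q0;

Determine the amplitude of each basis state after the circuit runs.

The resulting statevector has amplitude cos(pi/16) on |0>, exp(I*pi/4)*sin(pi/16) on |1>.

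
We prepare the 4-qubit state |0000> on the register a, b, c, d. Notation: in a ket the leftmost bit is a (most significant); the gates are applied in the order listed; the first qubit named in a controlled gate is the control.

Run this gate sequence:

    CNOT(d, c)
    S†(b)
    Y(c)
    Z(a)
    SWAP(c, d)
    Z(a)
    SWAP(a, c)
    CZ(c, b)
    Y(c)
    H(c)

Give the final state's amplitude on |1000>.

|1000> carries amplitude 0 in the final state.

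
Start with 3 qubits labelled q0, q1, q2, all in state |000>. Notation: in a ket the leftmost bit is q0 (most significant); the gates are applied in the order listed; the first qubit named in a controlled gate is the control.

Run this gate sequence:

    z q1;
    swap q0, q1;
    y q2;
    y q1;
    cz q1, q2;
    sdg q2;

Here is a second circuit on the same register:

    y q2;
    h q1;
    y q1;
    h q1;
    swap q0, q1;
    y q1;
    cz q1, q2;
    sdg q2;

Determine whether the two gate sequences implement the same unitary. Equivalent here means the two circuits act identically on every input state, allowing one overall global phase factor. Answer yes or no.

No: there is an input state on which the two circuits produce genuinely different outputs (not merely differing by a phase).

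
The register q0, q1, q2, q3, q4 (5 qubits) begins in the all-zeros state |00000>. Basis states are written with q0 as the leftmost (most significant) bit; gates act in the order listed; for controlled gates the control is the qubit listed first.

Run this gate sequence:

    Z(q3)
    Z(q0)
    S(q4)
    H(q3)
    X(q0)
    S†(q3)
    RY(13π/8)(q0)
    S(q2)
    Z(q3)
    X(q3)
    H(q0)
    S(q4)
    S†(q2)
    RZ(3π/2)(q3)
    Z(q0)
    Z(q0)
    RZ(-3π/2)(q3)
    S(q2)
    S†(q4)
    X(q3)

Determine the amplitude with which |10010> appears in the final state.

|10010> carries amplitude sqrt(2)*I*sin(pi/16)/2 in the final state. Key observation: steps 12-19 multiply out to the identity, so the circuit reduces to the remaining gates.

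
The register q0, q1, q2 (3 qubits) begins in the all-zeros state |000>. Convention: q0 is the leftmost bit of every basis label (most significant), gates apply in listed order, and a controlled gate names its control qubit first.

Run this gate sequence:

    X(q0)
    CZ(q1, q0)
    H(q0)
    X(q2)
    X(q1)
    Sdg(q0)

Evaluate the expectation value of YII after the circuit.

The observable YII averages to 1.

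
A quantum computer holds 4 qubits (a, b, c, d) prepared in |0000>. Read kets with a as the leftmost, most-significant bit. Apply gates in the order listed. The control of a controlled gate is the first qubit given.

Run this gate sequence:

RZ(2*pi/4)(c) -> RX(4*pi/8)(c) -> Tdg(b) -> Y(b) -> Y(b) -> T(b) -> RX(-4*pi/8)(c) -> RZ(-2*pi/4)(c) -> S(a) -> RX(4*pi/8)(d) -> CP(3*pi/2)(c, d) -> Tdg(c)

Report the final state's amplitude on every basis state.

After the circuit, the state carries amplitude sqrt(2)/2 on |0000>, -sqrt(2)*I/2 on |0001>, and 0 on every other basis state. Key observation: steps 1-8 multiply out to the identity, so the circuit reduces to the remaining gates.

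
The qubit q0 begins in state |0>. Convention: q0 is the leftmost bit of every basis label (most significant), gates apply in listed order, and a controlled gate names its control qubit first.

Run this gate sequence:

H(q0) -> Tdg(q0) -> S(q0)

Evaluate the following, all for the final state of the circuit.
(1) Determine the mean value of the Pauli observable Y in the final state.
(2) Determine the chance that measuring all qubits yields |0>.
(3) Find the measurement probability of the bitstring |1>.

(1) The expectation value of Y is sqrt(2)/2.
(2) The probability of measuring |0> is 1/2.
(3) Outcome |1> occurs with probability 1/2.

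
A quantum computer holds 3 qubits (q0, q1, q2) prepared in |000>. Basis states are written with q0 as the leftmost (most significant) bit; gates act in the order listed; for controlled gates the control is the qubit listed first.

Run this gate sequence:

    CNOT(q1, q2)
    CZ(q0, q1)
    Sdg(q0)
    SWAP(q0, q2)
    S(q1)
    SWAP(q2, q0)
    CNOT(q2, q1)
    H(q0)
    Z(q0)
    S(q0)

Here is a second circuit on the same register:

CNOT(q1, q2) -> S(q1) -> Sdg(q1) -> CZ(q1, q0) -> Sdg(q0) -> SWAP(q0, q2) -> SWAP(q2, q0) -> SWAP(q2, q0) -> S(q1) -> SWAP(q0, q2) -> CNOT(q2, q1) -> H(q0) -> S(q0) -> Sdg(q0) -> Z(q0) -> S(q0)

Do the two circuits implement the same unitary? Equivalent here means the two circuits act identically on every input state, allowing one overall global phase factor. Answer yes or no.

Yes — the two circuits implement the same unitary up to a global phase.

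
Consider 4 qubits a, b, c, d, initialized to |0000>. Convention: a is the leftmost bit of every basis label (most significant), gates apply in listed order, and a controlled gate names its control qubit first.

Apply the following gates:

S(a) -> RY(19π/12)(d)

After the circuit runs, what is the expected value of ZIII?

In the final state, ZIII has expectation 1.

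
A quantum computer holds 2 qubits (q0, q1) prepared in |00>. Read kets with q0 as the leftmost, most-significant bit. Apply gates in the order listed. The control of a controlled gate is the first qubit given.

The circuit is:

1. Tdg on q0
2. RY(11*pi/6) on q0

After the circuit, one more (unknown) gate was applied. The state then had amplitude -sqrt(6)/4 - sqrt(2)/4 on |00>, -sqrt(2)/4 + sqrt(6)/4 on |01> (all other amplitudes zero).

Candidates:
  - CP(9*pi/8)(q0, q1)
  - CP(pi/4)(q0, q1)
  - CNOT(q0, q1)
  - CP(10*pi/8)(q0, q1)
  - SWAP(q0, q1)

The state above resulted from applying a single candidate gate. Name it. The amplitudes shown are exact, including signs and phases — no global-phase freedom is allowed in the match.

It was SWAP(q0, q1) that produced the state shown.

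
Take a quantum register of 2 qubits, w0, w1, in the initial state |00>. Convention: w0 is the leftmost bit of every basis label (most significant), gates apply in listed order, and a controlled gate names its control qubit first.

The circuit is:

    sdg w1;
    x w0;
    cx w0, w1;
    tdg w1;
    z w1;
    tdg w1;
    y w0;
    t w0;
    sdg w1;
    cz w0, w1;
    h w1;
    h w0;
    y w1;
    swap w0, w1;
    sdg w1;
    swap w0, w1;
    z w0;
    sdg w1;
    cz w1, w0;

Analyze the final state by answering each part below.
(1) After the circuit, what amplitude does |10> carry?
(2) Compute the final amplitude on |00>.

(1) The amplitude on |10> is I/2.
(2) The amplitude on |00> is 1/2.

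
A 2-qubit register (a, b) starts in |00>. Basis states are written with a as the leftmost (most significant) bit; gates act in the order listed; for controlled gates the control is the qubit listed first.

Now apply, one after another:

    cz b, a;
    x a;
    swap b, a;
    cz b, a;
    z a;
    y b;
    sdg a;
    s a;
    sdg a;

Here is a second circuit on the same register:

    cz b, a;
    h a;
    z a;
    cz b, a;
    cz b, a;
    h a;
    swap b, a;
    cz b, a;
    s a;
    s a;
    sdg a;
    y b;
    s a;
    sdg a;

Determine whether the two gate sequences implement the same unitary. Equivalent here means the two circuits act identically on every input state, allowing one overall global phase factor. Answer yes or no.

Yes — the two circuits implement the same unitary up to a global phase.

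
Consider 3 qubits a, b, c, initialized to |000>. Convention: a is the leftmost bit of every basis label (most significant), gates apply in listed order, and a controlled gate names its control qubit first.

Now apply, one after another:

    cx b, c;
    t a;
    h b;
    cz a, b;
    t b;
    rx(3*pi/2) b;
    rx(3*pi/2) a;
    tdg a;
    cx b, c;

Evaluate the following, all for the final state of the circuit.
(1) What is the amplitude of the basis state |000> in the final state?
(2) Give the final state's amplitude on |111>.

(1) The amplitude on |000> is sqrt(2)*(1 + exp(3*I*pi/4))/4.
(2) The amplitude on |111> is sqrt(2)*(exp(3*I*pi/4) + I)/4.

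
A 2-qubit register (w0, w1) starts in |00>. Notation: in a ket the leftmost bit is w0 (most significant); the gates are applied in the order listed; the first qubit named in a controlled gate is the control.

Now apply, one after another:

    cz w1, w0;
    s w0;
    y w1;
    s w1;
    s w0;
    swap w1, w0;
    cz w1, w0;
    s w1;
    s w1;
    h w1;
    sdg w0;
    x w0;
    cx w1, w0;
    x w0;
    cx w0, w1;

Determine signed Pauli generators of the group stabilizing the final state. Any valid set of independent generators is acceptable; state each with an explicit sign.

One valid set of independent stabilizer generators is +XI, -IZ (any independent generating set of the same group is equally correct).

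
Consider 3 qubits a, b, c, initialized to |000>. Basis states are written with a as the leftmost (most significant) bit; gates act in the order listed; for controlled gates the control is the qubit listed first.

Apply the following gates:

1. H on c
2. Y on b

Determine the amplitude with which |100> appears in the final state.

The amplitude on |100> is 0.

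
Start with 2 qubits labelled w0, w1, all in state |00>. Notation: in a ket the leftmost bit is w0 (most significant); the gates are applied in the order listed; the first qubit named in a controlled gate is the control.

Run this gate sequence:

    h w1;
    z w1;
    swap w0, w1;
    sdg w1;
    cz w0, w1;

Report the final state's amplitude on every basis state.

The final amplitudes are sqrt(2)/2 on |00>, 0 on |01>, -sqrt(2)/2 on |10>, 0 on |11>.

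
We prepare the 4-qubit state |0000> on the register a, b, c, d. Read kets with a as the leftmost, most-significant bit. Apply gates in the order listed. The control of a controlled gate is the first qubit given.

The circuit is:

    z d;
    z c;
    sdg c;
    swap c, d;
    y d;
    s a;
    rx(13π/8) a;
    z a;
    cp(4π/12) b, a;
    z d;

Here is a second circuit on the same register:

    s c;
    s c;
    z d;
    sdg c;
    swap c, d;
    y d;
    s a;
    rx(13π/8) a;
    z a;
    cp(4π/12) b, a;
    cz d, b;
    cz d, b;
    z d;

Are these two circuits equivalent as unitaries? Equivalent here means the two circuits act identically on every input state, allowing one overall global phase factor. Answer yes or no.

Yes — the two circuits implement the same unitary up to a global phase.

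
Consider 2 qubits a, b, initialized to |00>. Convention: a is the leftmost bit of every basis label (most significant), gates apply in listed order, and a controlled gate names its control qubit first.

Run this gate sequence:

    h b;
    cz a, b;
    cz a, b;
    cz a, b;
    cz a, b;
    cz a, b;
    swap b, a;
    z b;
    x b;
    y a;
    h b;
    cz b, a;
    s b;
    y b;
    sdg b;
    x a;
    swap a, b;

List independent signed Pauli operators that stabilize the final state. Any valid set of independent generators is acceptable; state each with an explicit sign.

The final state is stabilized by the group generated by +XZ, +ZX; other independent generating sets are equally valid. Key observation: gates 3-6 undo each other exactly, leaving only the rest of the circuit to track.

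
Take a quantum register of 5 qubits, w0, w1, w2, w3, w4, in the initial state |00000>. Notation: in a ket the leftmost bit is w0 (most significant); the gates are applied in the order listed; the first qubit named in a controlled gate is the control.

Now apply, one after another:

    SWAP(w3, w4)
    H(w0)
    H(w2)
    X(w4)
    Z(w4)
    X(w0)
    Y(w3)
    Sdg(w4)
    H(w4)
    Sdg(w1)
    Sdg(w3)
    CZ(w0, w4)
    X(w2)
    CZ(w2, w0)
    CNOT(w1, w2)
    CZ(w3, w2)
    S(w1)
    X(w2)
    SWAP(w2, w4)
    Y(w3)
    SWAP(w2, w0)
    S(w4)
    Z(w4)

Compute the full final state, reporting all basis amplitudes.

The resulting statevector has amplitude -sqrt(2)/4 on |00000>, -sqrt(2)*I/4 on |00001>, sqrt(2)/4 on |00100>, -sqrt(2)*I/4 on |00101>, sqrt(2)/4 on |10000>, sqrt(2)*I/4 on |10001>, sqrt(2)/4 on |10100>, -sqrt(2)*I/4 on |10101>, and 0 on every other basis state.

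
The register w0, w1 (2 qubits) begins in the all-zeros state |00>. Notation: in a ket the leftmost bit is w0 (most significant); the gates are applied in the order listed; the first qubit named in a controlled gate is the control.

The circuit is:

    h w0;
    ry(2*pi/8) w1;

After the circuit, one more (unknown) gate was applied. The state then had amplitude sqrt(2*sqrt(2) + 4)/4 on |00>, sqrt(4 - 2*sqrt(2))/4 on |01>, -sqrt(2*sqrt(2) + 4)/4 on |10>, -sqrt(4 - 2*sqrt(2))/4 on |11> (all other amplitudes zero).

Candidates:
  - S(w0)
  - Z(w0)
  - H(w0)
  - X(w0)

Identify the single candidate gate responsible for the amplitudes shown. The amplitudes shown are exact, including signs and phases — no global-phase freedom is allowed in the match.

It was Z(w0) that produced the state shown.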